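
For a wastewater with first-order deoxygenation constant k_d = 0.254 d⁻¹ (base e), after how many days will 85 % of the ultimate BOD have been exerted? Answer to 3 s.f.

t ≈ 7.47 d

y/L₀ = 1 − e^(−k_d t) = 0.85 ⇒ e^(−k_d t) = 0.150
t = −ln(0.150) / 0.254 = 1.897 / 0.254 = 7.469 d.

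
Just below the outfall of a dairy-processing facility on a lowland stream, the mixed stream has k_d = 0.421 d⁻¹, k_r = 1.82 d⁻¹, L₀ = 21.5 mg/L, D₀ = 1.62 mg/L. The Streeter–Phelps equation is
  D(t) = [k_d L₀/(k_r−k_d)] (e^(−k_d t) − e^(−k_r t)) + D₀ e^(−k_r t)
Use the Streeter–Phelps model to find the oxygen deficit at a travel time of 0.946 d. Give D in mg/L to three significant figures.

k_d L₀/(k_r−k_d) = 0.421×21.5/(1.82−0.421) = 9.051/1.399 = 6.470 mg/L.
e^(−k_d t) = e^(−0.421×0.9460) = 0.6715; e^(−k_r t) = e^(−1.82×0.9460) = 0.1788.
D = 6.470 × (0.6715 − 0.1788) + 1.62 × 0.1788 = 3.188 + 0.2896 = 3.478 mg/L.

D ≈ 3.48 mg/L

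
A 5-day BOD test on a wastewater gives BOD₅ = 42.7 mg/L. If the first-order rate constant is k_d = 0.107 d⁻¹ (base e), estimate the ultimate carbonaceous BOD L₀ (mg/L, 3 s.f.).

L₀ ≈ 103 mg/L

BOD₅ = L₀(1 − e^(−5k_d)) ⇒ L₀ = BOD₅ / (1 − e^(−5×0.107))
= 42.7 / (1 − 0.5857) = 42.7 / 0.4143 = 103.1 mg/L.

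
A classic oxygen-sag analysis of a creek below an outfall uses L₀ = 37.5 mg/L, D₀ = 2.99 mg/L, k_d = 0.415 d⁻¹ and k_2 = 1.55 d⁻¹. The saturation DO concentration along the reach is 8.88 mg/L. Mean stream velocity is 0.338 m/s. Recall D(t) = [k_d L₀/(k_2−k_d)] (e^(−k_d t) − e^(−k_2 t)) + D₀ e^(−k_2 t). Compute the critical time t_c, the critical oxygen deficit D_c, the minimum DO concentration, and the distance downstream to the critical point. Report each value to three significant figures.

t_c ≈ 0.944 d; D_c ≈ 6.79 mg/L; min DO ≈ 2.09 mg/L; x_c ≈ 27.6 km

With k_2/k_d = 3.735 and 1 − D₀(k_2−k_d)/(k_d L₀) = 0.7819,
t_c = ln(3.735 × 0.7819) / (1.55 − 0.415) = ln(2.920) / 1.135 = 1.072/1.135 = 0.9443 d.
L(t_c) = L₀ e^(−k_d t_c) = 37.5 × 0.6758 = 25.34 mg/L, and at the critical point k_2 D_c = k_d L, so D_c = (0.415/1.55) × 25.34 = 6.785 mg/L.
Minimum DO = C_s − D_c = 8.88 − 6.785 = 2.095 mg/L.
x_c = v t_c = 0.338 m/s × 0.9443 d × 86400 s/d = 27580 m ≈ 27.6 km.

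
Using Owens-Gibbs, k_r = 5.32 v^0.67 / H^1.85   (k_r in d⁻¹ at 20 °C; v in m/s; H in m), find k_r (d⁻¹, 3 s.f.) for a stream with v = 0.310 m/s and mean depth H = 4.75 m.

k_r ≈ 0.136 d⁻¹

k_r = 5.32 × 0.310^0.67 / 4.75^1.85 = 5.32 × 0.4563 / 17.86 = 0.1359 d⁻¹.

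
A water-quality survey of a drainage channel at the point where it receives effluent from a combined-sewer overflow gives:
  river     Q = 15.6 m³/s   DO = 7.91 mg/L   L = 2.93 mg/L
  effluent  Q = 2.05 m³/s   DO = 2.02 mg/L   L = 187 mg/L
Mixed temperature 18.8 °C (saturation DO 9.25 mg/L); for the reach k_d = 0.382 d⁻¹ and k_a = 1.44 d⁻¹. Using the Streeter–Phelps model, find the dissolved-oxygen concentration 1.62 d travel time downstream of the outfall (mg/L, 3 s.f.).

DO ≈ 5.18 mg/L

Mixed DO = (15.6×7.91 + 2.05×2.02)/(15.6+2.05) = 127.5/17.65 = 7.226 mg/L.
Mixed L₀ = (15.6×2.93 + 2.05×187)/(17.65) = 429.1/17.65 = 24.31 mg/L.
Initial deficit D₀ = C_s − DO₀ = 9.25 − 7.226 = 2.024 mg/L.
D(1.62) = [0.382×24.31/(1.44−0.382)](e^(−0.382×1.62) − e^(−1.44×1.62)) + 2.024 e^(−1.44×1.62)
= 8.777 × (0.5386 − 0.09702) + 2.024 × 0.09702 = 4.072 mg/L.
DO = 9.25 − 4.072 = 5.178 mg/L.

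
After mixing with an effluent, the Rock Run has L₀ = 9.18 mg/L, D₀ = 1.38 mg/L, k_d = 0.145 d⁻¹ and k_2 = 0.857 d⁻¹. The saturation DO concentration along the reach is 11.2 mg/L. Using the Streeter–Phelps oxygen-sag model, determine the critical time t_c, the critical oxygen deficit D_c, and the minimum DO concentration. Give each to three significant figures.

t_c ≈ 0.613 d; D_c ≈ 1.42 mg/L; min DO ≈ 9.78 mg/L

t_c = [1/(k_2−k_d)] ln[(k_2/k_d)(1 − D₀(k_2−k_d)/(k_d L₀))]
= [1/(0.857−0.145)] ln[(0.857/0.145)(1 − 1.38×0.7120/(0.145×9.18))]
= (1/0.7120) ln[5.910 × 0.2618] = 1.404 × ln(1.548) = 1.404 × 0.4367 = 0.6133 d.
D_c = (k_d/k_2) L₀ e^(−k_d t_c) = (0.145/0.857) × 9.18 × e^(−0.145×0.6133) = 0.1692 × 9.18 × 0.9149 = 1.421 mg/L.
Minimum DO = C_s − D_c = 11.2 − 1.421 = 9.779 mg/L.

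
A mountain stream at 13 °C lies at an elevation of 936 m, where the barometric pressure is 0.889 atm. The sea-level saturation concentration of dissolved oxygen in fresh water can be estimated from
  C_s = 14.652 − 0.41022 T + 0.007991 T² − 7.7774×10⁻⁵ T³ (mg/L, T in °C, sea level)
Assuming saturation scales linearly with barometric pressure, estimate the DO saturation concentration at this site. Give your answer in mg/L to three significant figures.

C_s ≈ 9.33 mg/L

At sea level: C_s = 14.652 − 0.41022×13 + 0.007991×13² − 7.7774×10⁻⁵×13³ = 10.50 mg/L.
Pressure correction: C_s' = 10.50 × 0.889 = 9.333 mg/L.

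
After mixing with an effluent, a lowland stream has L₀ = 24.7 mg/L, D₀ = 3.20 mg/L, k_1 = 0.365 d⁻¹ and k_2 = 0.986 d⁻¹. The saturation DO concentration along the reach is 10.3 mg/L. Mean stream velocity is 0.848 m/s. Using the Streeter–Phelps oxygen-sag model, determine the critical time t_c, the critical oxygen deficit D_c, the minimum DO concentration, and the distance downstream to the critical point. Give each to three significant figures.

t_c = [1/(k_2−k_1)] ln[(k_2/k_1)(1 − D₀(k_2−k_1)/(k_1 L₀))]
= [1/(0.986−0.365)] ln[(0.986/0.365)(1 − 3.20×0.6210/(0.365×24.7))]
= (1/0.6210) ln[2.701 × 0.7796] = 1.610 × ln(2.106) = 1.610 × 0.7448 = 1.199 d.
L(t_c) = L₀ e^(−k_1 t_c) = 24.7 × 0.6455 = 15.94 mg/L, and at the critical point k_2 D_c = k_1 L, so D_c = (0.365/0.986) × 15.94 = 5.902 mg/L.
Minimum DO = C_s − D_c = 10.3 − 5.902 = 4.398 mg/L.
x_c = v t_c = 0.848 m/s × 1.199 d × 86400 s/d = 87870 m ≈ 87.9 km.

t_c ≈ 1.20 d; D_c ≈ 5.90 mg/L; min DO ≈ 4.40 mg/L; x_c ≈ 87.9 km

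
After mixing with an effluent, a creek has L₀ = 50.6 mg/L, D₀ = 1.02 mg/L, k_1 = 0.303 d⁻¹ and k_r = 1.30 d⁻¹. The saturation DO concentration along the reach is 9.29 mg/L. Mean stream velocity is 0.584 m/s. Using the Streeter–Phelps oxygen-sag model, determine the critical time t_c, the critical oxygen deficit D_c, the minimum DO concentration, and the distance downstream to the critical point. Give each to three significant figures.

t_c ≈ 1.39 d; D_c ≈ 7.74 mg/L; min DO ≈ 1.55 mg/L; x_c ≈ 70.2 km

t_c = [1/(k_r−k_1)] ln[(k_r/k_1)(1 − D₀(k_r−k_1)/(k_1 L₀))]
= [1/(1.30−0.303)] ln[(1.30/0.303)(1 − 1.02×0.9970/(0.303×50.6))]
= (1/0.9970) ln[4.290 × 0.9337] = 1.003 × ln(4.006) = 1.003 × 1.388 = 1.392 d.
L(t_c) = L₀ e^(−k_1 t_c) = 50.6 × 0.6559 = 33.19 mg/L, and at the critical point k_r D_c = k_1 L, so D_c = (0.303/1.30) × 33.19 = 7.735 mg/L.
Minimum DO = C_s − D_c = 9.29 − 7.735 = 1.555 mg/L.
x_c = v t_c = 0.584 m/s × 1.392 d × 86400 s/d = 70230 m ≈ 70.2 km.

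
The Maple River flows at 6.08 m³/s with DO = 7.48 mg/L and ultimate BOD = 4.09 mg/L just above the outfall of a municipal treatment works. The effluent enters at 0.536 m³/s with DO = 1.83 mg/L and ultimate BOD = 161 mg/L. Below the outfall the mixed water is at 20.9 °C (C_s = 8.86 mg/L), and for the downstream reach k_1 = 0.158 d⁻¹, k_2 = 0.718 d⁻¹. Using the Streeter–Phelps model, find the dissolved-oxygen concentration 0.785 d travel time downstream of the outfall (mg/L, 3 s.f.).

Mixed DO = (6.08×7.48 + 0.536×1.83)/(6.08+0.536) = 46.46/6.616 = 7.022 mg/L.
Mixed L₀ = (6.08×4.09 + 0.536×161)/(6.616) = 111.2/6.616 = 16.80 mg/L.
Initial deficit D₀ = C_s − DO₀ = 8.86 − 7.022 = 1.838 mg/L.
D(0.785) = [0.158×16.80/(0.718−0.158)](e^(−0.158×0.785) − e^(−0.718×0.785)) + 1.838 e^(−0.718×0.785)
= 4.741 × (0.8834 − 0.5691) + 1.838 × 0.5691 = 2.535 mg/L.
DO = 8.86 − 2.535 = 6.325 mg/L.

DO ≈ 6.32 mg/L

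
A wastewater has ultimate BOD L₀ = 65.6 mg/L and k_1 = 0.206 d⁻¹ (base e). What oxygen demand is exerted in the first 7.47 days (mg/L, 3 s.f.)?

y ≈ 51.5 mg/L

y_t = L₀(1 − e^(−k_1 t)) = 65.6 × (1 − e^(−0.206×7.47))
= 65.6 × (1 − 0.2146) = 65.6 × 0.7854 = 51.52 mg/L.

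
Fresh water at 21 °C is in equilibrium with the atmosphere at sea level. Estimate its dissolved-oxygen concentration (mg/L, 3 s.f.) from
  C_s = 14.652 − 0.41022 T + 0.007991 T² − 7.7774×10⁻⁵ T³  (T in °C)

C_s ≈ 8.84 mg/L

C_s = 14.652 − 0.41022×21 + 0.007991×21² − 7.7774×10⁻⁵×21³ = 8.841 mg/L.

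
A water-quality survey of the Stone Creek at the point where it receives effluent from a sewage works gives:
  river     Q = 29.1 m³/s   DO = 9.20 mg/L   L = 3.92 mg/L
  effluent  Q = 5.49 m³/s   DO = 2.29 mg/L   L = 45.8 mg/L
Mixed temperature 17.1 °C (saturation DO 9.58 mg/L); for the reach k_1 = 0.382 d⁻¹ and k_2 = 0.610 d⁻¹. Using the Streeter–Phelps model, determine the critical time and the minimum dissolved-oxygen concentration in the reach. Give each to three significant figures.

Mixed DO = (29.1×9.20 + 5.49×2.29)/(29.1+5.49) = 280.3/34.59 = 8.103 mg/L.
Mixed L₀ = (29.1×3.92 + 5.49×45.8)/(34.59) = 365.5/34.59 = 10.57 mg/L.
Initial deficit D₀ = C_s − DO₀ = 9.58 − 8.103 = 1.477 mg/L.
t_c = (1/0.2280) ln[(0.610/0.382)(1 − 1.477×0.2280/(0.382×10.57))] = 4.386 × ln(1.464) = 1.671 d.
D_c = (0.382/0.610) × 10.57 × e^(−0.382×1.671) = 0.6262 × 10.57 × 0.5282 = 3.495 mg/L.
Minimum DO = 9.58 − 3.495 = 6.085 mg/L.

t_c ≈ 1.67 d; minimum DO ≈ 6.08 mg/L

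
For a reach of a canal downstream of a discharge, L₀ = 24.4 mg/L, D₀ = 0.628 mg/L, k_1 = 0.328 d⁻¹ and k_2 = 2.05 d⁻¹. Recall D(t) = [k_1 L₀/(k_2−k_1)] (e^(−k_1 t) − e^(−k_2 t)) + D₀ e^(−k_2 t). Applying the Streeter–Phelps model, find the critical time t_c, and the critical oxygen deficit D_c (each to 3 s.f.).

t_c ≈ 0.980 d; D_c ≈ 2.83 mg/L

With k_2/k_1 = 6.250 and 1 − D₀(k_2−k_1)/(k_1 L₀) = 0.8649,
t_c = ln(6.250 × 0.8649) / (2.05 − 0.328) = ln(5.405) / 1.722 = 1.687/1.722 = 0.9799 d.
D_c = (k_1/k_2) L₀ e^(−k_1 t_c) = (0.328/2.05) × 24.4 × e^(−0.328×0.9799) = 0.1600 × 24.4 × 0.7251 = 2.831 mg/L.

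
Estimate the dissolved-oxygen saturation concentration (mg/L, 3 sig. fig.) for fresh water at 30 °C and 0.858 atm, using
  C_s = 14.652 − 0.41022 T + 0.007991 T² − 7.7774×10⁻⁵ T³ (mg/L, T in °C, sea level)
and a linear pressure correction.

At sea level: C_s = 14.652 − 0.41022×30 + 0.007991×30² − 7.7774×10⁻⁵×30³ = 7.437 mg/L.
Pressure correction: C_s' = 7.437 × 0.858 = 6.381 mg/L.

C_s ≈ 6.38 mg/L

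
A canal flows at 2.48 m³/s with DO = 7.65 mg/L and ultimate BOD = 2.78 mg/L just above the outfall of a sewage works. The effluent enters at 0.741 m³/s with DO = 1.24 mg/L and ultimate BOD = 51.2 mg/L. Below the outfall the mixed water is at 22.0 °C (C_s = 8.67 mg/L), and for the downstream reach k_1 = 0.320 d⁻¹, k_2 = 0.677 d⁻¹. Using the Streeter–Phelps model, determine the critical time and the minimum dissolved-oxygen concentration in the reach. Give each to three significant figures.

t_c ≈ 1.47 d; minimum DO ≈ 4.57 mg/L

Mixed DO = (2.48×7.65 + 0.741×1.24)/(2.48+0.741) = 19.89/3.221 = 6.175 mg/L.
Mixed L₀ = (2.48×2.78 + 0.741×51.2)/(3.221) = 44.83/3.221 = 13.92 mg/L.
Initial deficit D₀ = C_s − DO₀ = 8.67 − 6.175 = 2.495 mg/L.
t_c = (1/0.3570) ln[(0.677/0.320)(1 − 2.495×0.3570/(0.320×13.92))] = 2.801 × ln(1.693) = 1.474 d.
D_c = (0.320/0.677) × 13.92 × e^(−0.320×1.474) = 0.4727 × 13.92 × 0.6239 = 4.105 mg/L.
Minimum DO = 8.67 − 4.105 = 4.565 mg/L.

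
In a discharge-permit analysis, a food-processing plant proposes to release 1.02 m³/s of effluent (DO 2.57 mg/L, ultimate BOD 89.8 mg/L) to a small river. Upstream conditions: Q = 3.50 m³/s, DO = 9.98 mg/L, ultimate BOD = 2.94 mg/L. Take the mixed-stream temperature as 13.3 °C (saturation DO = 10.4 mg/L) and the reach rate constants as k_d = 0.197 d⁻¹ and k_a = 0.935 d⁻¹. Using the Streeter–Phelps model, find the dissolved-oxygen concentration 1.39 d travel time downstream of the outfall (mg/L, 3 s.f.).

DO ≈ 6.89 mg/L

Mixed DO = (3.50×9.98 + 1.02×2.57)/(3.50+1.02) = 37.55/4.520 = 8.308 mg/L.
Mixed L₀ = (3.50×2.94 + 1.02×89.8)/(4.520) = 101.9/4.520 = 22.54 mg/L.
Initial deficit D₀ = C_s − DO₀ = 10.4 − 8.308 = 2.092 mg/L.
D(1.39) = [0.197×22.54/(0.935−0.197)](e^(−0.197×1.39) − e^(−0.935×1.39)) + 2.092 e^(−0.935×1.39)
= 6.017 × (0.7605 − 0.2726) + 2.092 × 0.2726 = 3.506 mg/L.
DO = 10.4 − 3.506 = 6.894 mg/L.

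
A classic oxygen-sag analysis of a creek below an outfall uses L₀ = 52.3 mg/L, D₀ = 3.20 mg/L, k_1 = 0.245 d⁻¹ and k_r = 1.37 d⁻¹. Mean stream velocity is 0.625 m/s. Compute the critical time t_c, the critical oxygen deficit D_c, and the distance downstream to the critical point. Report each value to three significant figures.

t_c = [1/(k_r−k_1)] ln[(k_r/k_1)(1 − D₀(k_r−k_1)/(k_1 L₀))]
= [1/(1.37−0.245)] ln[(1.37/0.245)(1 − 3.20×1.125/(0.245×52.3))]
= (1/1.125) ln[5.592 × 0.7190] = 0.8889 × ln(4.021) = 0.8889 × 1.391 = 1.237 d.
L(t_c) = L₀ e^(−k_1 t_c) = 52.3 × 0.7386 = 38.63 mg/L, and at the critical point k_r D_c = k_1 L, so D_c = (0.245/1.37) × 38.63 = 6.908 mg/L.
x_c = v t_c = 0.625 m/s × 1.237 d × 86400 s/d = 66790 m ≈ 66.8 km.

t_c ≈ 1.24 d; D_c ≈ 6.91 mg/L; x_c ≈ 66.8 km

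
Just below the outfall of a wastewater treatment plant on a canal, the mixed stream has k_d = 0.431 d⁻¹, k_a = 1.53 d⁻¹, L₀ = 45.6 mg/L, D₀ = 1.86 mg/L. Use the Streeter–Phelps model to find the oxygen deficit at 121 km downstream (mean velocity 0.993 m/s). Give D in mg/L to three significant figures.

D ≈ 7.89 mg/L

Travel time t = x/v = 121 km / (0.993 m/s) = 121000 m / 0.993 m/s = 121900 s = 1.410 d.
k_d L₀/(k_a−k_d) = 0.431×45.6/(1.53−0.431) = 19.65/1.099 = 17.88 mg/L.
e^(−k_d t) = e^(−0.431×1.410) = 0.5445; e^(−k_a t) = e^(−1.53×1.410) = 0.1156.
D = 17.88 × (0.5445 − 0.1156) + 1.86 × 0.1156 = 7.671 + 0.2150 = 7.886 mg/L.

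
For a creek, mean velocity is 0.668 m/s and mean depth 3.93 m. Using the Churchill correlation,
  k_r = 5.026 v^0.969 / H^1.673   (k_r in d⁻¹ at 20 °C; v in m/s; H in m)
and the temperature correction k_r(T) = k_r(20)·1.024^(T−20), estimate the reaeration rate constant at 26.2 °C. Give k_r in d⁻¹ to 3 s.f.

k_r(20) = 5.026 × 0.668^0.969 / 3.93^1.673 = 5.026 × 0.6764 / 9.872 = 0.3444 d⁻¹.
k_r(26.2) = 0.3444 × 1.024^(26.2−20) = 0.3444 × 1.158 = 0.3989 d⁻¹.

k_r ≈ 0.399 d⁻¹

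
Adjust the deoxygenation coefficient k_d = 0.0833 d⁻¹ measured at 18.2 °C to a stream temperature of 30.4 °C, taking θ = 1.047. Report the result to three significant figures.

k_d ≈ 0.146 d⁻¹

k_d(T₂) = k_d(T₁) · θ^(T₂−T₁) = 0.0833 × 1.047^(30.4−18.2)
= 0.0833 × 1.047^12.2 = 0.0833 × 1.751 = 0.1459 d⁻¹.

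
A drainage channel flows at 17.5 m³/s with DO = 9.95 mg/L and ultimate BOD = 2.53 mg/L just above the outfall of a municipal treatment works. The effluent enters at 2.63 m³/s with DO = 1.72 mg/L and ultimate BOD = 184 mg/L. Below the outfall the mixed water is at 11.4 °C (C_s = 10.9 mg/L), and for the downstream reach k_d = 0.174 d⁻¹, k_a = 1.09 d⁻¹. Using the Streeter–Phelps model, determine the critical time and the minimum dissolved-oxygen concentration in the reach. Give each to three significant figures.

t_c ≈ 1.43 d; minimum DO ≈ 7.64 mg/L

Mixed DO = (17.5×9.95 + 2.63×1.72)/(17.5+2.63) = 178.6/20.13 = 8.875 mg/L.
Mixed L₀ = (17.5×2.53 + 2.63×184)/(20.13) = 528.2/20.13 = 26.24 mg/L.
Initial deficit D₀ = C_s − DO₀ = 10.9 − 8.875 = 2.025 mg/L.
t_c = (1/0.9160) ln[(1.09/0.174)(1 − 2.025×0.9160/(0.174×26.24))] = 1.092 × ln(3.719) = 1.434 d.
D_c = (0.174/1.09) × 26.24 × e^(−0.174×1.434) = 0.1596 × 26.24 × 0.7792 = 3.264 mg/L.
Minimum DO = 10.9 − 3.264 = 7.636 mg/L.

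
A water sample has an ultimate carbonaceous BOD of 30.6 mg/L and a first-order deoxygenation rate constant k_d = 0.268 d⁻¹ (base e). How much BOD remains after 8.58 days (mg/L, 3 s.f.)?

L_t = L₀ e^(−k_d t) = 30.6 × e^(−0.268×8.58) = 30.6 × 0.1003 = 3.070 mg/L.

L ≈ 3.07 mg/L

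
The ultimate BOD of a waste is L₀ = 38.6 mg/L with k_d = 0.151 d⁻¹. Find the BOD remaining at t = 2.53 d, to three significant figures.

L ≈ 26.3 mg/L

L_t = L₀ e^(−k_d t) = 38.6 × e^(−0.151×2.53) = 38.6 × 0.6825 = 26.34 mg/L.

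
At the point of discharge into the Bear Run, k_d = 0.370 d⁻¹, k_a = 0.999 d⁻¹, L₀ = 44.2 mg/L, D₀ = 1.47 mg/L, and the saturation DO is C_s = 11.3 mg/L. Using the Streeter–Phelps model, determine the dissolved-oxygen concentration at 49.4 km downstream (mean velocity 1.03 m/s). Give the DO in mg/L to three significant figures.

DO ≈ 4.22 mg/L

Travel time t = x/v = 49.4 km / (1.03 m/s) = 49400 m / 1.03 m/s = 47960 s = 0.5551 d.
k_d L₀/(k_a−k_d) = 0.370×44.2/(0.999−0.370) = 16.35/0.6290 = 26.00 mg/L.
e^(−k_d t) = e^(−0.370×0.5551) = 0.8143; e^(−k_a t) = e^(−0.999×0.5551) = 0.5743.
D = 26.00 × (0.8143 − 0.5743) + 1.47 × 0.5743 = 6.240 + 0.8443 = 7.084 mg/L.
DO = C_s − D = 11.3 − 7.084 = 4.216 mg/L.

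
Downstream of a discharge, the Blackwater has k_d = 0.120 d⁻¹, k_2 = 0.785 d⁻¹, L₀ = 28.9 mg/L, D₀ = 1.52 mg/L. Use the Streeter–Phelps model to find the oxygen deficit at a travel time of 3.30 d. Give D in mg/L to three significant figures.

k_d L₀/(k_2−k_d) = 0.120×28.9/(0.785−0.120) = 3.468/0.6650 = 5.215 mg/L.
e^(−k_d t) = e^(−0.120×3.300) = 0.6730; e^(−k_2 t) = e^(−0.785×3.300) = 0.07498.
D = 5.215 × (0.6730 − 0.07498) + 1.52 × 0.07498 = 3.119 + 0.1140 = 3.233 mg/L.

D ≈ 3.23 mg/L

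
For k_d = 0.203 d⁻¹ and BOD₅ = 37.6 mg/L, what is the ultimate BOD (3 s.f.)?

L₀ ≈ 59.0 mg/L

BOD₅ = L₀(1 − e^(−5k_d)) ⇒ L₀ = BOD₅ / (1 − e^(−5×0.203))
= 37.6 / (1 − 0.3624) = 37.6 / 0.6376 = 58.97 mg/L.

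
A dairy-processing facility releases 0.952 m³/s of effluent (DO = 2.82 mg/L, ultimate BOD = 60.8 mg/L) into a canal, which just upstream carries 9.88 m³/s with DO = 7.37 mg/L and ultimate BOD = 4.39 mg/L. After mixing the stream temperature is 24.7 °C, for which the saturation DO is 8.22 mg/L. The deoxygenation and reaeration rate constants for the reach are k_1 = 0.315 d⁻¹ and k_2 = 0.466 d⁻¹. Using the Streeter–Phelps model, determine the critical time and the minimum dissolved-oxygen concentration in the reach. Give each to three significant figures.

t_c ≈ 2.15 d; minimum DO ≈ 5.01 mg/L

Mixed DO = (9.88×7.37 + 0.952×2.82)/(9.88+0.952) = 75.50/10.83 = 6.970 mg/L.
Mixed L₀ = (9.88×4.39 + 0.952×60.8)/(10.83) = 101.3/10.83 = 9.348 mg/L.
Initial deficit D₀ = C_s − DO₀ = 8.22 − 6.970 = 1.250 mg/L.
t_c = (1/0.1510) ln[(0.466/0.315)(1 − 1.250×0.1510/(0.315×9.348))] = 6.623 × ln(1.385) = 2.155 d.
D_c = (0.315/0.466) × 9.348 × e^(−0.315×2.155) = 0.6760 × 9.348 × 0.5072 = 3.205 mg/L.
Minimum DO = 8.22 − 3.205 = 5.015 mg/L.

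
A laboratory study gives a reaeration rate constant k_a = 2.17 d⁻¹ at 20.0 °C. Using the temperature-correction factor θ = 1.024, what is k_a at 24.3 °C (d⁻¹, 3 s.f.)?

k_a ≈ 2.40 d⁻¹

k_a(T₂) = k_a(T₁) · θ^(T₂−T₁) = 2.17 × 1.024^(24.3−20.0)
= 2.17 × 1.024^4.30 = 2.17 × 1.107 = 2.403 d⁻¹.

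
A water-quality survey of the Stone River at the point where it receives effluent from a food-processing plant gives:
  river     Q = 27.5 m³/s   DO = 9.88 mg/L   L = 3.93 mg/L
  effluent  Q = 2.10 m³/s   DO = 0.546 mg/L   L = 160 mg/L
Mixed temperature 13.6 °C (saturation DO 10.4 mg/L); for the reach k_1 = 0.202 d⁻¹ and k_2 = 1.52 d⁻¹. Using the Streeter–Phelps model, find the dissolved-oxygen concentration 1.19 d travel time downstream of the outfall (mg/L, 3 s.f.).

DO ≈ 8.78 mg/L

Mixed DO = (27.5×9.88 + 2.10×0.546)/(27.5+2.10) = 272.8/29.60 = 9.218 mg/L.
Mixed L₀ = (27.5×3.93 + 2.10×160)/(29.60) = 444.1/29.60 = 15.00 mg/L.
Initial deficit D₀ = C_s − DO₀ = 10.4 − 9.218 = 1.182 mg/L.
D(1.19) = [0.202×15.00/(1.52−0.202)](e^(−0.202×1.19) − e^(−1.52×1.19)) + 1.182 e^(−1.52×1.19)
= 2.299 × (0.7863 − 0.1639) + 1.182 × 0.1639 = 1.625 mg/L.
DO = 10.4 − 1.625 = 8.775 mg/L.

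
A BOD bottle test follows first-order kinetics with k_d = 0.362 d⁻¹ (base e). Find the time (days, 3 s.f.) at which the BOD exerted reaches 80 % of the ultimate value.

t ≈ 4.45 d

y/L₀ = 1 − e^(−k_d t) = 0.80 ⇒ e^(−k_d t) = 0.200
t = −ln(0.200) / 0.362 = 1.609 / 0.362 = 4.446 d.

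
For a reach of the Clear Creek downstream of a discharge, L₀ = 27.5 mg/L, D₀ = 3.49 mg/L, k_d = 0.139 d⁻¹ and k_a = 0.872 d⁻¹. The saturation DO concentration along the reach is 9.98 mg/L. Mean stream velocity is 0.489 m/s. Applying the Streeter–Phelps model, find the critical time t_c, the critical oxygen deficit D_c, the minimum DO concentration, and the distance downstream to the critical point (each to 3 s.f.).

t_c ≈ 0.996 d; D_c ≈ 3.82 mg/L; min DO ≈ 6.16 mg/L; x_c ≈ 42.1 km

With k_a/k_d = 6.273 and 1 − D₀(k_a−k_d)/(k_d L₀) = 0.3308,
t_c = ln(6.273 × 0.3308) / (0.872 − 0.139) = ln(2.075) / 0.7330 = 0.7300/0.7330 = 0.9958 d.
D_c = (k_d/k_a) L₀ e^(−k_d t_c) = (0.139/0.872) × 27.5 × e^(−0.139×0.9958) = 0.1594 × 27.5 × 0.8707 = 3.817 mg/L.
Minimum DO = C_s − D_c = 9.98 − 3.817 = 6.163 mg/L.
x_c = v t_c = 0.489 m/s × 0.9958 d × 86400 s/d = 42070 m ≈ 42.1 km.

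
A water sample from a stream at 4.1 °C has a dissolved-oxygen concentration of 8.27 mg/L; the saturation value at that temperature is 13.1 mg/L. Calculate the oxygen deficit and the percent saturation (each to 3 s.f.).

D = C_s − C = 13.1 − 8.27 = 4.83 mg/L.
% saturation = 8.27/13.1 × 100 = 63.1 %.

D ≈ 4.83 mg/L; 63.1 % saturation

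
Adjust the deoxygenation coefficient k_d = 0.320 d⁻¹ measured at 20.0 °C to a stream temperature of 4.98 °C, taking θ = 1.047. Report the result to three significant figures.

k_d ≈ 0.161 d⁻¹

k_d(T₂) = k_d(T₁) · θ^(T₂−T₁) = 0.320 × 1.047^(4.98−20.0)
= 0.320 × 1.047^-15.0 = 0.320 × 0.5017 = 0.1605 d⁻¹.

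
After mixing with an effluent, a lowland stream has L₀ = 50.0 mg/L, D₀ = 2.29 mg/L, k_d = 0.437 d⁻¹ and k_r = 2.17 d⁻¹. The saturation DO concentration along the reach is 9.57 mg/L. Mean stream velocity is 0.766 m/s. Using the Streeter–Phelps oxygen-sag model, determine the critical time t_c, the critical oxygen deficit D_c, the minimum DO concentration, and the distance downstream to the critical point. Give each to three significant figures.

t_c = [1/(k_r−k_d)] ln[(k_r/k_d)(1 − D₀(k_r−k_d)/(k_d L₀))]
= [1/(2.17−0.437)] ln[(2.17/0.437)(1 − 2.29×1.733/(0.437×50.0))]
= (1/1.733) ln[4.966 × 0.8184] = 0.5770 × ln(4.064) = 0.5770 × 1.402 = 0.8091 d.
L(t_c) = L₀ e^(−k_d t_c) = 50.0 × 0.7022 = 35.11 mg/L, and at the critical point k_r D_c = k_d L, so D_c = (0.437/2.17) × 35.11 = 7.070 mg/L.
Minimum DO = C_s − D_c = 9.57 − 7.070 = 2.500 mg/L.
x_c = v t_c = 0.766 m/s × 0.8091 d × 86400 s/d = 53550 m ≈ 53.5 km.

t_c ≈ 0.809 d; D_c ≈ 7.07 mg/L; min DO ≈ 2.50 mg/L; x_c ≈ 53.5 km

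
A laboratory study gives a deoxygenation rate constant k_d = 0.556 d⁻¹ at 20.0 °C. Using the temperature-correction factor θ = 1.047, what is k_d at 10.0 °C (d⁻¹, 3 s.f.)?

k_d(T₂) = k_d(T₁) · θ^(T₂−T₁) = 0.556 × 1.047^(10.0−20.0)
= 0.556 × 1.047^-10.0 = 0.556 × 0.6317 = 0.3512 d⁻¹.

k_d ≈ 0.351 d⁻¹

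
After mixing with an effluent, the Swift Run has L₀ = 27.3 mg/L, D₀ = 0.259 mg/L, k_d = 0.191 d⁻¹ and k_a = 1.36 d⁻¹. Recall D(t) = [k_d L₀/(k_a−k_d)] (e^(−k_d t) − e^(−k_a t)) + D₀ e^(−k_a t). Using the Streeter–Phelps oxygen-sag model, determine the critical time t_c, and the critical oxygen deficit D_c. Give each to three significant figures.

t_c ≈ 1.63 d; D_c ≈ 2.81 mg/L

At the critical point dD/dt = 0, so k_d L₀ e^(−k_d t) = k_a D. Substituting D(t) from the Streeter–Phelps equation and solving for t gives
t_c = ln[(k_a/k_d)(1 − D₀(k_a−k_d)/(k_d L₀))] / (k_a−k_d).
Here k_a−k_d = 1.169 d⁻¹ and 1 − D₀(k_a−k_d)/(k_d L₀) = 1 − 0.259×1.169/(0.191×27.3) = 0.9419, so
t_c = ln(7.120 × 0.9419) / 1.169 = 1.903 / 1.169 = 1.628 d.
L(t_c) = L₀ e^(−k_d t_c) = 27.3 × 0.7328 = 20.00 mg/L, and at the critical point k_a D_c = k_d L, so D_c = (0.191/1.36) × 20.00 = 2.809 mg/L.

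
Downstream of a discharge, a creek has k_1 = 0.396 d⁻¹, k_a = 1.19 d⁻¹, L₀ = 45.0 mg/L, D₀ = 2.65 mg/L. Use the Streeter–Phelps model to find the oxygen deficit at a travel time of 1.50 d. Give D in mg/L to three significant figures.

k_1 L₀/(k_a−k_1) = 0.396×45.0/(1.19−0.396) = 17.82/0.7940 = 22.44 mg/L.
e^(−k_1 t) = e^(−0.396×1.500) = 0.5521; e^(−k_a t) = e^(−1.19×1.500) = 0.1678.
D = 22.44 × (0.5521 − 0.1678) + 2.65 × 0.1678 = 8.625 + 0.4447 = 9.070 mg/L.

D ≈ 9.07 mg/L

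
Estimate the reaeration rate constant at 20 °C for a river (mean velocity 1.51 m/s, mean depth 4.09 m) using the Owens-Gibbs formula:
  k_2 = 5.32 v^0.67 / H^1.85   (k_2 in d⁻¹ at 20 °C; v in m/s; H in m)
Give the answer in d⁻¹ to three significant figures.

k_2 = 5.32 × 1.51^0.67 / 4.09^1.85 = 5.32 × 1.318 / 13.54 = 0.5178 d⁻¹.

k_2 ≈ 0.518 d⁻¹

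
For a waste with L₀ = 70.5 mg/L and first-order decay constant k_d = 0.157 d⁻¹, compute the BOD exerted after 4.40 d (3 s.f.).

y ≈ 35.2 mg/L

y_t = L₀(1 − e^(−k_d t)) = 70.5 × (1 − e^(−0.157×4.40))
= 70.5 × (1 − 0.5012) = 70.5 × 0.4988 = 35.17 mg/L.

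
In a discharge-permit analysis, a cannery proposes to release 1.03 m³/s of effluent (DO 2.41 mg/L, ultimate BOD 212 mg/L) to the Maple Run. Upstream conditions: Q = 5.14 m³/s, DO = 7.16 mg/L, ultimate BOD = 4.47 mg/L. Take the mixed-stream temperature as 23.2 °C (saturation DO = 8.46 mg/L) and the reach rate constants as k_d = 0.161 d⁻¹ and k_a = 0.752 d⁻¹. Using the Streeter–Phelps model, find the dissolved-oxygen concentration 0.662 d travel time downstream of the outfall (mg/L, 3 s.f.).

DO ≈ 4.09 mg/L

Mixed DO = (5.14×7.16 + 1.03×2.41)/(5.14+1.03) = 39.28/6.170 = 6.367 mg/L.
Mixed L₀ = (5.14×4.47 + 1.03×212)/(6.170) = 241.3/6.170 = 39.11 mg/L.
Initial deficit D₀ = C_s − DO₀ = 8.46 − 6.367 = 2.093 mg/L.
D(0.662) = [0.161×39.11/(0.752−0.161)](e^(−0.161×0.662) − e^(−0.752×0.662)) + 2.093 e^(−0.752×0.662)
= 10.66 × (0.8989 − 0.6079) + 2.093 × 0.6079 = 4.373 mg/L.
DO = 8.46 − 4.373 = 4.087 mg/L.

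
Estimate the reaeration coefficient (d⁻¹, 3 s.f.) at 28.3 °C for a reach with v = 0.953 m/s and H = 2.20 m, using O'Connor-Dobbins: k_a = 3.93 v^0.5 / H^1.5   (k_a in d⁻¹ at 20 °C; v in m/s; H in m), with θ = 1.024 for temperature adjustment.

k_a ≈ 1.43 d⁻¹

k_a(20) = 3.93 × 0.953^0.5 / 2.20^1.5 = 3.93 × 0.9762 / 3.263 = 1.176 d⁻¹.
k_a(28.3) = 1.176 × 1.024^(28.3−20) = 1.176 × 1.218 = 1.432 d⁻¹.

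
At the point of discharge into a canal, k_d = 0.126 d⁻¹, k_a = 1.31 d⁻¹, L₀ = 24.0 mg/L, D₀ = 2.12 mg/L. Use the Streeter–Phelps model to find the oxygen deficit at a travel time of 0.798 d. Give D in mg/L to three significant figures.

D ≈ 2.16 mg/L

k_d L₀/(k_a−k_d) = 0.126×24.0/(1.31−0.126) = 3.024/1.184 = 2.554 mg/L.
e^(−k_d t) = e^(−0.126×0.7980) = 0.9043; e^(−k_a t) = e^(−1.31×0.7980) = 0.3516.
D = 2.554 × (0.9043 − 0.3516) + 2.12 × 0.3516 = 1.412 + 0.7453 = 2.157 mg/L.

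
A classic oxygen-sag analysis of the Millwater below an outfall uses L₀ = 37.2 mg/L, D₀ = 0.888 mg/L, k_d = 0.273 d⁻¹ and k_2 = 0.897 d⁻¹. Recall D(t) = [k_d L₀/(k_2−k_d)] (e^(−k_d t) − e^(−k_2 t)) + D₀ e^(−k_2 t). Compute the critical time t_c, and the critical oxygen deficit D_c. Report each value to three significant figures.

t_c = [1/(k_2−k_d)] ln[(k_2/k_d)(1 − D₀(k_2−k_d)/(k_d L₀))]
= [1/(0.897−0.273)] ln[(0.897/0.273)(1 − 0.888×0.6240/(0.273×37.2))]
= (1/0.6240) ln[3.286 × 0.9454] = 1.603 × ln(3.106) = 1.603 × 1.133 = 1.816 d.
D_c = (k_d/k_2) L₀ e^(−k_d t_c) = (0.273/0.897) × 37.2 × e^(−0.273×1.816) = 0.3043 × 37.2 × 0.6090 = 6.895 mg/L.

t_c ≈ 1.82 d; D_c ≈ 6.90 mg/L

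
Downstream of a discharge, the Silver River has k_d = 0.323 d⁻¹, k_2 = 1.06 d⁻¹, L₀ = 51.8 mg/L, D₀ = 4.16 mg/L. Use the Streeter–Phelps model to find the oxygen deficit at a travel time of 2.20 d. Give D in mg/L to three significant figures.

D ≈ 9.35 mg/L

k_d L₀/(k_2−k_d) = 0.323×51.8/(1.06−0.323) = 16.73/0.7370 = 22.70 mg/L.
e^(−k_d t) = e^(−0.323×2.200) = 0.4913; e^(−k_2 t) = e^(−1.06×2.200) = 0.09710.
D = 22.70 × (0.4913 − 0.09710) + 4.16 × 0.09710 = 8.950 + 0.4039 = 9.354 mg/L.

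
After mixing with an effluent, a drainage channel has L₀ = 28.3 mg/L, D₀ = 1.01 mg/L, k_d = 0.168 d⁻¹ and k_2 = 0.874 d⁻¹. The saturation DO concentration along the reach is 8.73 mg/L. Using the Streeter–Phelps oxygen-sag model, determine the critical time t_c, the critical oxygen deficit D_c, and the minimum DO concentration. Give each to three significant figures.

At the critical point dD/dt = 0, so k_d L₀ e^(−k_d t) = k_2 D. Substituting D(t) from the Streeter–Phelps equation and solving for t gives
t_c = ln[(k_2/k_d)(1 − D₀(k_2−k_d)/(k_d L₀))] / (k_2−k_d).
Here k_2−k_d = 0.7060 d⁻¹ and 1 − D₀(k_2−k_d)/(k_d L₀) = 1 − 1.01×0.7060/(0.168×28.3) = 0.8500, so
t_c = ln(5.202 × 0.8500) / 0.7060 = 1.487 / 0.7060 = 2.106 d.
L(t_c) = L₀ e^(−k_d t_c) = 28.3 × 0.7020 = 19.87 mg/L, and at the critical point k_2 D_c = k_d L, so D_c = (0.168/0.874) × 19.87 = 3.819 mg/L.
Minimum DO = C_s − D_c = 8.73 − 3.819 = 4.911 mg/L.

t_c ≈ 2.11 d; D_c ≈ 3.82 mg/L; min DO ≈ 4.91 mg/L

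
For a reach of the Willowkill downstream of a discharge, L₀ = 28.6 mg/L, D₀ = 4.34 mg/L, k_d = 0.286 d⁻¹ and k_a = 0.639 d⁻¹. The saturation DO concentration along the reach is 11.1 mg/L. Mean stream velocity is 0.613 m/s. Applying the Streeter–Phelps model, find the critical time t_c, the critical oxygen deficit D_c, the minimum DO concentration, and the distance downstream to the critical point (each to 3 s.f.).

t_c ≈ 1.69 d; D_c ≈ 7.89 mg/L; min DO ≈ 3.21 mg/L; x_c ≈ 89.5 km

At the critical point dD/dt = 0, so k_d L₀ e^(−k_d t) = k_a D. Substituting D(t) from the Streeter–Phelps equation and solving for t gives
t_c = ln[(k_a/k_d)(1 − D₀(k_a−k_d)/(k_d L₀))] / (k_a−k_d).
Here k_a−k_d = 0.3530 d⁻¹ and 1 − D₀(k_a−k_d)/(k_d L₀) = 1 − 4.34×0.3530/(0.286×28.6) = 0.8127, so
t_c = ln(2.234 × 0.8127) / 0.3530 = 0.5965 / 0.3530 = 1.690 d.
D_c = (k_d/k_a) L₀ e^(−k_d t_c) = (0.286/0.639) × 28.6 × e^(−0.286×1.690) = 0.4476 × 28.6 × 0.6167 = 7.895 mg/L.
Minimum DO = C_s − D_c = 11.1 − 7.895 = 3.205 mg/L.
x_c = v t_c = 0.613 m/s × 1.690 d × 86400 s/d = 89500 m ≈ 89.5 km.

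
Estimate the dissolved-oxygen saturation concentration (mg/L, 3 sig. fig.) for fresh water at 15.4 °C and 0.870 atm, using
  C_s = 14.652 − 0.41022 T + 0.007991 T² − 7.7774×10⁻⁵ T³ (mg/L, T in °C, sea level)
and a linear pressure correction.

At sea level: C_s = 14.652 − 0.41022×15.4 + 0.007991×15.4² − 7.7774×10⁻⁵×15.4³ = 9.946 mg/L.
Pressure correction: C_s' = 9.946 × 0.870 = 8.653 mg/L.

C_s ≈ 8.65 mg/L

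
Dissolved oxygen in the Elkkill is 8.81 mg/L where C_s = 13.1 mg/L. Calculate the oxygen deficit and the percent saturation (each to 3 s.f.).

D = C_s − C = 13.1 − 8.81 = 4.29 mg/L.
% saturation = 8.81/13.1 × 100 = 67.3 %.

D ≈ 4.29 mg/L; 67.3 % saturation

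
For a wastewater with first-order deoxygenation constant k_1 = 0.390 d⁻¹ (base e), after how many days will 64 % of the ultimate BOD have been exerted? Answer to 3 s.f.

y/L₀ = 1 − e^(−k_1 t) = 0.64 ⇒ e^(−k_1 t) = 0.360
t = −ln(0.360) / 0.390 = 1.022 / 0.390 = 2.620 d.

t ≈ 2.62 d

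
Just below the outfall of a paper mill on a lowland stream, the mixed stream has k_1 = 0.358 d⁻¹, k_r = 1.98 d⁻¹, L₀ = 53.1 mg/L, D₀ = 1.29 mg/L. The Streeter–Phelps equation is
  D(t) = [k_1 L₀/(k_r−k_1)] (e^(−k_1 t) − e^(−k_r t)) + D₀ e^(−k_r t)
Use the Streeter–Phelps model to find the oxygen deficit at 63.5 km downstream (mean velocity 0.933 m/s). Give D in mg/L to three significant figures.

D ≈ 6.65 mg/L

Travel time t = x/v = 63.5 km / (0.933 m/s) = 63500 m / 0.933 m/s = 68060 s = 0.7877 d.
k_1 L₀/(k_r−k_1) = 0.358×53.1/(1.98−0.358) = 19.01/1.622 = 11.72 mg/L.
e^(−k_1 t) = e^(−0.358×0.7877) = 0.7543; e^(−k_r t) = e^(−1.98×0.7877) = 0.2102.
D = 11.72 × (0.7543 − 0.2102) + 1.29 × 0.2102 = 6.376 + 0.2712 = 6.648 mg/L.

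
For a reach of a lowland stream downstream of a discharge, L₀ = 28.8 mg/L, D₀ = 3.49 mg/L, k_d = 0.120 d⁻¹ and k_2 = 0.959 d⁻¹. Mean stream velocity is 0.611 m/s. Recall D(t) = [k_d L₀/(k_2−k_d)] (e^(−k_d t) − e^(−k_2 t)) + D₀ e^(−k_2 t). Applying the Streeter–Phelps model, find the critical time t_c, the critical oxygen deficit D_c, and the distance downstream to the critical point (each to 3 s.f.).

t_c ≈ 0.238 d; D_c ≈ 3.50 mg/L; x_c ≈ 12.5 km

At the critical point dD/dt = 0, so k_d L₀ e^(−k_d t) = k_2 D. Substituting D(t) from the Streeter–Phelps equation and solving for t gives
t_c = ln[(k_2/k_d)(1 − D₀(k_2−k_d)/(k_d L₀))] / (k_2−k_d).
Here k_2−k_d = 0.8390 d⁻¹ and 1 − D₀(k_2−k_d)/(k_d L₀) = 1 − 3.49×0.8390/(0.120×28.8) = 0.1527, so
t_c = ln(7.992 × 0.1527) / 0.8390 = 0.1994 / 0.8390 = 0.2377 d.
D_c = (k_d/k_2) L₀ e^(−k_d t_c) = (0.120/0.959) × 28.8 × e^(−0.120×0.2377) = 0.1251 × 28.8 × 0.9719 = 3.502 mg/L.
x_c = v t_c = 0.611 m/s × 0.2377 d × 86400 s/d = 12550 m ≈ 12.5 km.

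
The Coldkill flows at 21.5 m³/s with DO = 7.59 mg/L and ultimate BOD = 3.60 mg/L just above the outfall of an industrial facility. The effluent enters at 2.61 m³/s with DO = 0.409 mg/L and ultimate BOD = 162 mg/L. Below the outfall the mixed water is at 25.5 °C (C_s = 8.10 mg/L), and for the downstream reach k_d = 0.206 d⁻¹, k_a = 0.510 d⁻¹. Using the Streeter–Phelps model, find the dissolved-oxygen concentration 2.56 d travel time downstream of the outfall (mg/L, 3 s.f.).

DO ≈ 3.26 mg/L

Mixed DO = (21.5×7.59 + 2.61×0.409)/(21.5+2.61) = 164.3/24.11 = 6.813 mg/L.
Mixed L₀ = (21.5×3.60 + 2.61×162)/(24.11) = 500.2/24.11 = 20.75 mg/L.
Initial deficit D₀ = C_s − DO₀ = 8.10 − 6.813 = 1.287 mg/L.
D(2.56) = [0.206×20.75/(0.510−0.206)](e^(−0.206×2.56) − e^(−0.510×2.56)) + 1.287 e^(−0.510×2.56)
= 14.06 × (0.5902 − 0.2710) + 1.287 × 0.2710 = 4.836 mg/L.
DO = 8.10 − 4.836 = 3.264 mg/L.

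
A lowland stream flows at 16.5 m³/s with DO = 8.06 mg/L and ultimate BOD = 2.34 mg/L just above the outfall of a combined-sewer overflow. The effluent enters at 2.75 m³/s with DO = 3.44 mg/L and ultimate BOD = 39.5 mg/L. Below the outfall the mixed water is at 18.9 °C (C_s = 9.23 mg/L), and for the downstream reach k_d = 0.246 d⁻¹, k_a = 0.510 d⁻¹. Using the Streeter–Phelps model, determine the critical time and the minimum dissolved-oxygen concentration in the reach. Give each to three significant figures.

t_c ≈ 1.64 d; minimum DO ≈ 6.76 mg/L

Mixed DO = (16.5×8.06 + 2.75×3.44)/(16.5+2.75) = 142.5/19.25 = 7.400 mg/L.
Mixed L₀ = (16.5×2.34 + 2.75×39.5)/(19.25) = 147.2/19.25 = 7.649 mg/L.
Initial deficit D₀ = C_s − DO₀ = 9.23 − 7.400 = 1.830 mg/L.
t_c = (1/0.2640) ln[(0.510/0.246)(1 − 1.830×0.2640/(0.246×7.649))] = 3.788 × ln(1.541) = 1.638 d.
D_c = (0.246/0.510) × 7.649 × e^(−0.246×1.638) = 0.4824 × 7.649 × 0.6684 = 2.466 mg/L.
Minimum DO = 9.23 − 2.466 = 6.764 mg/L.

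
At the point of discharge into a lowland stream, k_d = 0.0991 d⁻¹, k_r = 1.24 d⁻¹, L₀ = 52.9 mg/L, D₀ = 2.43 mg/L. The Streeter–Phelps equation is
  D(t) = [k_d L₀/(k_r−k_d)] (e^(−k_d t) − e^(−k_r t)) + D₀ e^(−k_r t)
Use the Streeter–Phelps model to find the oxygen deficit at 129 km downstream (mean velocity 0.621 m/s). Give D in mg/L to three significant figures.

D ≈ 3.51 mg/L

Travel time t = x/v = 129 km / (0.621 m/s) = 129000 m / 0.621 m/s = 207700 s = 2.404 d.
k_d L₀/(k_r−k_d) = 0.0991×52.9/(1.24−0.0991) = 5.242/1.141 = 4.595 mg/L.
e^(−k_d t) = e^(−0.0991×2.404) = 0.7880; e^(−k_r t) = e^(−1.24×2.404) = 0.05073.
D = 4.595 × (0.7880 − 0.05073) + 2.43 × 0.05073 = 3.388 + 0.1233 = 3.511 mg/L.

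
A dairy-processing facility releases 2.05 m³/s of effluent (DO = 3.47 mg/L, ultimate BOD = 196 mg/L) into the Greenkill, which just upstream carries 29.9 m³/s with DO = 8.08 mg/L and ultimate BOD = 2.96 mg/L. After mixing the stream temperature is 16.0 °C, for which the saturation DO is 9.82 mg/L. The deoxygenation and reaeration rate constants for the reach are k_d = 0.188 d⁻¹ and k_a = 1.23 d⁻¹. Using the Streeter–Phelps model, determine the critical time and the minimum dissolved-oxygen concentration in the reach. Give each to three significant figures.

Mixed DO = (29.9×8.08 + 2.05×3.47)/(29.9+2.05) = 248.7/31.95 = 7.784 mg/L.
Mixed L₀ = (29.9×2.96 + 2.05×196)/(31.95) = 490.3/31.95 = 15.35 mg/L.
Initial deficit D₀ = C_s − DO₀ = 9.82 − 7.784 = 2.036 mg/L.
t_c = (1/1.042) ln[(1.23/0.188)(1 − 2.036×1.042/(0.188×15.35))] = 0.9597 × ln(1.732) = 0.5271 d.
D_c = (0.188/1.23) × 15.35 × e^(−0.188×0.5271) = 0.1528 × 15.35 × 0.9057 = 2.124 mg/L.
Minimum DO = 9.82 − 2.124 = 7.696 mg/L.

t_c ≈ 0.527 d; minimum DO ≈ 7.70 mg/L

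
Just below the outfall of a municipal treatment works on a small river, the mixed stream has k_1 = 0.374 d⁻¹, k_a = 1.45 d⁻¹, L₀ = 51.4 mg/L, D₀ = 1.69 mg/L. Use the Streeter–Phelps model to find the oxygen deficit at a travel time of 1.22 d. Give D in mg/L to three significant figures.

D ≈ 8.56 mg/L

k_1 L₀/(k_a−k_1) = 0.374×51.4/(1.45−0.374) = 19.22/1.076 = 17.87 mg/L.
e^(−k_1 t) = e^(−0.374×1.220) = 0.6336; e^(−k_a t) = e^(−1.45×1.220) = 0.1705.
D = 17.87 × (0.6336 − 0.1705) + 1.69 × 0.1705 = 8.274 + 0.2882 = 8.562 mg/L.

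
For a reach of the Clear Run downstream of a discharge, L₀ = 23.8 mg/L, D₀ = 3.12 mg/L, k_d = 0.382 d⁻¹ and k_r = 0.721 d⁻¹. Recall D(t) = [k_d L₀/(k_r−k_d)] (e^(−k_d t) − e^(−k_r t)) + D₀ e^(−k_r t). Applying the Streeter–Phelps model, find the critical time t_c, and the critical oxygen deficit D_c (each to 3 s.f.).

t_c ≈ 1.51 d; D_c ≈ 7.09 mg/L

t_c = [1/(k_r−k_d)] ln[(k_r/k_d)(1 − D₀(k_r−k_d)/(k_d L₀))]
= [1/(0.721−0.382)] ln[(0.721/0.382)(1 − 3.12×0.3390/(0.382×23.8))]
= (1/0.3390) ln[1.887 × 0.8837] = 2.950 × ln(1.668) = 2.950 × 0.5115 = 1.509 d.
L(t_c) = L₀ e^(−k_d t_c) = 23.8 × 0.5619 = 13.37 mg/L, and at the critical point k_r D_c = k_d L, so D_c = (0.382/0.721) × 13.37 = 7.085 mg/L.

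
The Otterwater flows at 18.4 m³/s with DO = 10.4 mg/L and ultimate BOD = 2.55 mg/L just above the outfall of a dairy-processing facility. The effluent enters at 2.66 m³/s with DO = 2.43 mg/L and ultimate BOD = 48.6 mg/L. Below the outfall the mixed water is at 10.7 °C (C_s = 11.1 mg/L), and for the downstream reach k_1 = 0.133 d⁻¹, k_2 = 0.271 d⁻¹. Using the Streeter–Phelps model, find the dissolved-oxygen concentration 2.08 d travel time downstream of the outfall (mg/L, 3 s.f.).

DO ≈ 8.60 mg/L

Mixed DO = (18.4×10.4 + 2.66×2.43)/(18.4+2.66) = 197.8/21.06 = 9.393 mg/L.
Mixed L₀ = (18.4×2.55 + 2.66×48.6)/(21.06) = 176.2/21.06 = 8.366 mg/L.
Initial deficit D₀ = C_s − DO₀ = 11.1 − 9.393 = 1.707 mg/L.
D(2.08) = [0.133×8.366/(0.271−0.133)](e^(−0.133×2.08) − e^(−0.271×2.08)) + 1.707 e^(−0.271×2.08)
= 8.063 × (0.7583 − 0.5691) + 1.707 × 0.5691 = 2.497 mg/L.
DO = 11.1 − 2.497 = 8.603 mg/L.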